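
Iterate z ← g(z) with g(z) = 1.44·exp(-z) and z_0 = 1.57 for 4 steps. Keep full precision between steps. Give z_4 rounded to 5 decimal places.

0.87751

z_1 = g(1.570000) = 0.299585
z_2 = g(0.299585) = 1.067221
z_3 = g(1.067221) = 0.495307
z_4 = g(0.495307) = 0.877513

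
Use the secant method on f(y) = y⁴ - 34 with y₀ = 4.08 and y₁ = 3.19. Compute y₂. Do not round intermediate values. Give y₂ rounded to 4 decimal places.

2.8333

f(y_0) = 243.102633, f(y_1) = 69.553011
y_2 = 3.190000 - (69.553011)·(3.190000 - 4.080000)/(69.553011 - (243.102633)) = 2.833317; f(y_2) = 30.443740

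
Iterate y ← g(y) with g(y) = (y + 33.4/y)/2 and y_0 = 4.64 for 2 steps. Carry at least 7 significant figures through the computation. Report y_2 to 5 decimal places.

y_1 = g(4.640000) = 5.919138
y_2 = g(5.919138) = 5.780926

5.78093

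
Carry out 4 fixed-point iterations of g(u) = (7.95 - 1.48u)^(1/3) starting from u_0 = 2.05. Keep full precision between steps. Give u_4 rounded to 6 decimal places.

u_1 = g(2.050000) = 1.700346
u_2 = g(1.700346) = 1.758030
u_3 = g(1.758030) = 1.748774
u_4 = g(1.748774) = 1.750266

1.750266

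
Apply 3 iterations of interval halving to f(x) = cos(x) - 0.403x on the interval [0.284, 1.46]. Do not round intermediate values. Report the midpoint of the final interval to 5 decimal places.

f(0.284000) = 0.845490, f(1.460000) = -0.477810 (opposite signs)
step 1: m = 0.872000, f(m) = 0.291881 > 0 → root in [0.872000, 1.460000]
step 2: m = 1.166000, f(m) = -0.076066 < 0 → root in [0.872000, 1.166000]
step 3: m = 1.019000, f(m) = 0.113561 > 0 → root in [1.019000, 1.166000]
Midpoint of [1.019000, 1.166000] = 1.092500

1.09250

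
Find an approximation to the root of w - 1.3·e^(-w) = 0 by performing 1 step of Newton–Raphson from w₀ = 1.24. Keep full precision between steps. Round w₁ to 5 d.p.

0.61233

Newton update: w ← w − f(w)/f'(w).
f'(w) = 1 + 1.3·e^(-w)
w_0 = 1.240000: f = 0.863801, f' = 1.376199 → w_1 = 1.240000 - (0.863801)/(1.376199) = 0.612329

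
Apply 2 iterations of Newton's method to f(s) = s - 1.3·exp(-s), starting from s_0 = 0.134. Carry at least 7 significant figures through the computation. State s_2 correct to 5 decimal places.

f'(s) = 1 + 1.3·exp(-s)
s_0 = 0.134000: f = -1.002967, f' = 2.136967 → s_1 = 0.134000 - (-1.002967)/(2.136967) = 0.603341
s_1 = 0.603341: f = -0.107734, f' = 1.711075 → s_2 = 0.603341 - (-0.107734)/(1.711075) = 0.666304

0.66630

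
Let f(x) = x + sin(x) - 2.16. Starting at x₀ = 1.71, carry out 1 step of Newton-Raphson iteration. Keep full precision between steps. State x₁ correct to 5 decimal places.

f'(x) = 1 + cos(x)
x_0 = 1.710000: f = 0.540327, f' = 0.861245 → x_1 = 1.710000 - (0.540327)/(0.861245) = 1.082622

1.08262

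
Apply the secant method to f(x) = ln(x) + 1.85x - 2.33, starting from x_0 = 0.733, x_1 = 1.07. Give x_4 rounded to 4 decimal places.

1.1731

f(x_0) = -1.284560, f(x_1) = -0.282841
x_2 = 1.070000 - (-0.282841)·(1.070000 - 0.733000)/(-0.282841 - (-1.284560)) = 1.165154; f(x_2) = -0.021612
x_3 = 1.165154 - (-0.021612)·(1.165154 - 1.070000)/(-0.021612 - (-0.282841)) = 1.173026; f(x_3) = -0.000315
x_4 = 1.173026 - (-0.000315)·(1.173026 - 1.165154)/(-0.000315 - (-0.021612)) = 1.173142; f(x_4) = -0.000000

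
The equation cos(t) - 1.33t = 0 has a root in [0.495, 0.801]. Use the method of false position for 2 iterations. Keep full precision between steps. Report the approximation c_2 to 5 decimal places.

f(0.495000) = 0.221619, f(0.801000) = -0.369341
step 1: c = 0.609755, f(c) = 0.008815 > 0 → new bracket [0.609755, 0.801000]
step 2: c = 0.614213, f(c) = 0.000325 > 0 → new bracket [0.614213, 0.801000]

0.61421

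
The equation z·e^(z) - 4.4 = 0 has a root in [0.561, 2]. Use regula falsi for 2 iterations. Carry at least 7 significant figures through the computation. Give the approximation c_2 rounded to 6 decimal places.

f(0.561000) = -3.416890, f(2.000000) = 10.378112
step 1: c = 0.917427, f(c) = -2.103827 < 0 → new bracket [0.917427, 2.000000]
step 2: c = 1.099894, f(c) = -1.096086 < 0 → new bracket [1.099894, 2.000000]

1.099894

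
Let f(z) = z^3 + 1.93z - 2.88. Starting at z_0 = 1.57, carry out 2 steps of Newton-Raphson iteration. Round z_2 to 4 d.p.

1.0023

f'(z) = 3z^2 + 1.93
z_0 = 1.570000: f = 4.019993, f' = 9.324700 → z_1 = 1.570000 - (4.019993)/(9.324700) = 1.138888
z_1 = 1.138888: f = 0.795265, f' = 5.821195 → z_2 = 1.138888 - (0.795265)/(5.821195) = 1.002272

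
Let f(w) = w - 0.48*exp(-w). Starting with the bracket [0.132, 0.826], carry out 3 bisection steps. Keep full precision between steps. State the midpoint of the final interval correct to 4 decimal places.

f(0.132000) = -0.288644, f(0.826000) = 0.615857 (opposite signs)
step 1: m = 0.479000, f(m) = 0.181687 > 0 → root in [0.132000, 0.479000]
step 2: m = 0.305500, f(m) = -0.048142 < 0 → root in [0.305500, 0.479000]
step 3: m = 0.392250, f(m) = 0.067993 > 0 → root in [0.305500, 0.392250]
Midpoint of [0.305500, 0.392250] = 0.348875

0.3489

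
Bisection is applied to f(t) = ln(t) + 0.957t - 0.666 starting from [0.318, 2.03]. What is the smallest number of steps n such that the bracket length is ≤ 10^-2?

Initial width b − a = 2.03 − 0.318 = 1.712000.
After n steps the width is (b−a)/2^n; need (b−a)/2^n ≤ 10^-2.
So n ≥ log₂(1.712000/10^-2) = log₂(171.2000) ≈ 7.4195.
Hence n = 8.

8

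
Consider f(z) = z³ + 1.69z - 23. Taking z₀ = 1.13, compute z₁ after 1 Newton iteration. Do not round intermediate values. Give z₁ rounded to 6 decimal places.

4.688861

f'(z) = 3z² + 1.69
z_0 = 1.130000: f = -19.647403, f' = 5.520700 → z_1 = 1.130000 - (-19.647403)/(5.520700) = 4.688861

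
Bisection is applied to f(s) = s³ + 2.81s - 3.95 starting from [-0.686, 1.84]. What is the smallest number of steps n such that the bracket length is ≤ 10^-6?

22

Initial width b − a = 1.84 − -0.686 = 2.526000.
After n steps the width is (b−a)/2^n; need (b−a)/2^n ≤ 10^-6.
So n ≥ log₂(2.526000/10^-6) = log₂(2526000.0000) ≈ 21.2684.
Hence n = 22.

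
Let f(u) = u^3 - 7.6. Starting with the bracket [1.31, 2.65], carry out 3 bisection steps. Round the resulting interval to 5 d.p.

[1.81250, 1.98000]

f(1.310000) = -5.351909, f(2.650000) = 11.009625 (opposite signs)
step 1: m = 1.980000, f(m) = 0.162392 > 0 → root in [1.310000, 1.980000]
step 2: m = 1.645000, f(m) = -3.148589 < 0 → root in [1.645000, 1.980000]
step 3: m = 1.812500, f(m) = -1.645654 < 0 → root in [1.812500, 1.980000]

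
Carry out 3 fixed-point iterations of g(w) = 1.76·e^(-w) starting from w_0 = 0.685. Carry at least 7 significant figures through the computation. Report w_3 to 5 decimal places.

w_1 = g(0.685000) = 0.887199
w_2 = g(0.887199) = 0.724782
w_3 = g(0.724782) = 0.852597

0.85260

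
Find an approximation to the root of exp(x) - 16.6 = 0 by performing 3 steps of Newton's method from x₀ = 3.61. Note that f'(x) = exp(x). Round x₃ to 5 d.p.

2.80981

x_0 = 3.610000: f = 20.366053, f' = 36.966053 → x_1 = 3.610000 - (20.366053)/(36.966053) = 3.059061
x_1 = 3.059061: f = 4.707533, f' = 21.307533 → x_2 = 3.059061 - (4.707533)/(21.307533) = 2.838128
x_2 = 2.838128: f = 0.483752, f' = 17.083752 → x_3 = 2.838128 - (0.483752)/(17.083752) = 2.809811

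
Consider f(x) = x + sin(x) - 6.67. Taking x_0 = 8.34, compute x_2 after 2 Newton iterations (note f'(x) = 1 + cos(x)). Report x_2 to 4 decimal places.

x_0 = 8.340000: f = 2.554200, f' = 0.532891 → x_1 = 8.340000 - (2.554200)/(0.532891) = 3.546900
x_1 = 3.546900: f = -3.517401, f' = 0.081019 → x_2 = 3.546900 - (-3.517401)/(0.081019) = 46.961583

46.9616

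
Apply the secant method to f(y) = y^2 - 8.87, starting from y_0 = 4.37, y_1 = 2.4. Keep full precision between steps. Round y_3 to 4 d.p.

2.9913

f(y_0) = 10.226900, f(y_1) = -3.110000
y_2 = 2.400000 - (-3.110000)·(2.400000 - 4.370000)/(-3.110000 - (10.226900)) = 2.859380; f(y_2) = -0.693948
y_3 = 2.859380 - (-0.693948)·(2.859380 - 2.400000)/(-0.693948 - (-3.110000)) = 2.991324; f(y_3) = 0.078022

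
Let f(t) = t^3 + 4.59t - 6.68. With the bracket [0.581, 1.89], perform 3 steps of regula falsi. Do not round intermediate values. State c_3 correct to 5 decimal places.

f(0.581000) = -3.817087, f(1.890000) = 8.746369
step 1: c = 0.978706, f(c) = -1.250268 < 0 → new bracket [0.978706, 1.890000]
step 2: c = 1.092681, f(c) = -0.359987 < 0 → new bracket [1.092681, 1.890000]
step 3: c = 1.124200, f(c) = -0.099129 < 0 → new bracket [1.124200, 1.890000]

1.12420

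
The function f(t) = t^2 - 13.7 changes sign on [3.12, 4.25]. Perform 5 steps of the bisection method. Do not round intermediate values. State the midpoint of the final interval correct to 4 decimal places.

f(3.120000) = -3.965600, f(4.250000) = 4.362500 (opposite signs)
step 1: m = 3.685000, f(m) = -0.120775 < 0 → root in [3.685000, 4.250000]
step 2: m = 3.967500, f(m) = 2.041056 > 0 → root in [3.685000, 3.967500]
step 3: m = 3.826250, f(m) = 0.940189 > 0 → root in [3.685000, 3.826250]
step 4: m = 3.755625, f(m) = 0.404719 > 0 → root in [3.685000, 3.755625]
step 5: m = 3.720313, f(m) = 0.140725 > 0 → root in [3.685000, 3.720313]
Midpoint of [3.685000, 3.720313] = 3.702656

3.7027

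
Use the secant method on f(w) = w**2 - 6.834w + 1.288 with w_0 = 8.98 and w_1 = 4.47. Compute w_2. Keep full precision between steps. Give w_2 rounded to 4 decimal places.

f(w_0) = 20.559080, f(w_1) = -9.279080
w_2 = 4.470000 - (-9.279080)·(4.470000 - 8.980000)/(-9.279080 - (20.559080)) = 5.872521; f(w_2) = -4.358305

5.8725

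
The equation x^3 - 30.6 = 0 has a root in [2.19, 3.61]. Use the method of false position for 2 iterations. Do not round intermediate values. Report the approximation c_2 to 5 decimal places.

3.10527

f(2.190000) = -20.096541, f(3.610000) = 16.445881
step 1: c = 2.970930, f(c) = -4.377298 < 0 → new bracket [2.970930, 3.610000]
step 2: c = 3.105271, f(c) = -0.656779 < 0 → new bracket [3.105271, 3.610000]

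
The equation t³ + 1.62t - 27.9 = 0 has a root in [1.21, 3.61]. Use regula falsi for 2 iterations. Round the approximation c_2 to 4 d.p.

2.7479

f(1.210000) = -24.168239, f(3.610000) = 24.994081
step 1: c = 2.389842, f(c) = -10.379243 < 0 → new bracket [2.389842, 3.610000]
step 2: c = 2.747861, f(c) = -2.700084 < 0 → new bracket [2.747861, 3.610000]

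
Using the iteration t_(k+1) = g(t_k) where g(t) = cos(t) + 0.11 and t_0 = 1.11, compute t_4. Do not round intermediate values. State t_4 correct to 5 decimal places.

t_1 = g(1.110000) = 0.554662
t_2 = g(0.554662) = 0.960079
t_3 = g(0.960079) = 0.683455
t_4 = g(0.683455) = 0.885395

0.88540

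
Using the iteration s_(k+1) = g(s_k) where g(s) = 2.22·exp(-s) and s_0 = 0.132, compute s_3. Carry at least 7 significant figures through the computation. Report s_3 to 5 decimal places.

1.61644

s_1 = g(0.132000) = 1.945477
s_2 = g(1.945477) = 0.317280
s_3 = g(0.317280) = 1.616441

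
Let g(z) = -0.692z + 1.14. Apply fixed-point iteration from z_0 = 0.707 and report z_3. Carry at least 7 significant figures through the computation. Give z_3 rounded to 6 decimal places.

0.662744

z_1 = g(0.707000) = 0.650756
z_2 = g(0.650756) = 0.689677
z_3 = g(0.689677) = 0.662744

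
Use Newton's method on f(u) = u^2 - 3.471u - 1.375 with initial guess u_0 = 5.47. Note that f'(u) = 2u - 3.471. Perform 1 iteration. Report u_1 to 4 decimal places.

4.1901

u_0 = 5.470000: f = 9.559530, f' = 7.469000 → u_1 = 5.470000 - (9.559530)/(7.469000) = 4.190106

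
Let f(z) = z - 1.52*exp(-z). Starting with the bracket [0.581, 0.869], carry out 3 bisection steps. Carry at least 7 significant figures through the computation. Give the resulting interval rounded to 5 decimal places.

[0.72500, 0.76100]

f(0.581000) = -0.269195, f(0.869000) = 0.231557 (opposite signs)
step 1: m = 0.725000, f(m) = -0.011173 < 0 → root in [0.725000, 0.869000]
step 2: m = 0.797000, f(m) = 0.111968 > 0 → root in [0.725000, 0.797000]
step 3: m = 0.761000, f(m) = 0.050858 > 0 → root in [0.725000, 0.761000]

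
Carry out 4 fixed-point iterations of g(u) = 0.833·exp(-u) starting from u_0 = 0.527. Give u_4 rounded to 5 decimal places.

u_1 = g(0.527000) = 0.491781
u_2 = g(0.491781) = 0.509410
u_3 = g(0.509410) = 0.500508
u_4 = g(0.500508) = 0.504983

0.50498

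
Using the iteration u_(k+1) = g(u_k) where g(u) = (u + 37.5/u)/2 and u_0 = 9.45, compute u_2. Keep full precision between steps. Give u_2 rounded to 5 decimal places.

u_1 = g(9.450000) = 6.709127
u_2 = g(6.709127) = 6.149264

6.14926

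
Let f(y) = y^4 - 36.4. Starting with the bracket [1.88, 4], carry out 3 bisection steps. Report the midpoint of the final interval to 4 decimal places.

f(1.880000) = -23.908017, f(4.000000) = 219.600000 (opposite signs)
step 1: m = 2.940000, f(m) = 38.311821 > 0 → root in [1.880000, 2.940000]
step 2: m = 2.410000, f(m) = -2.665974 < 0 → root in [2.410000, 2.940000]
step 3: m = 2.675000, f(m) = 14.802969 > 0 → root in [2.410000, 2.675000]
Midpoint of [2.410000, 2.675000] = 2.542500

2.5425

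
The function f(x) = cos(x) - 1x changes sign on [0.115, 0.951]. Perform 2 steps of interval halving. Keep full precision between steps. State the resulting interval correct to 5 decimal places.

f(0.115000) = 0.878395, f(0.951000) = -0.370131 (opposite signs)
step 1: m = 0.533000, f(m) = 0.328287 > 0 → root in [0.533000, 0.951000]
step 2: m = 0.742000, f(m) = -0.004881 < 0 → root in [0.533000, 0.742000]

[0.53300, 0.74200]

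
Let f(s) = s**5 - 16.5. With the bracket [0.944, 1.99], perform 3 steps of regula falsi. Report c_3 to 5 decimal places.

1.73429

f(0.944000) = -15.750348, f(1.990000) = 14.707960
step 1: c = 1.484899, f(c) = -9.280878 < 0 → new bracket [1.484899, 1.990000]
step 2: c = 1.680314, f(c) = -3.104707 < 0 → new bracket [1.680314, 1.990000]
step 3: c = 1.734292, f(c) = -0.810448 < 0 → new bracket [1.734292, 1.990000]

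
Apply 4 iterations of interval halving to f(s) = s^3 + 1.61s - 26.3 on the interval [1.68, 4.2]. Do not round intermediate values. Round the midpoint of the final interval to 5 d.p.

f(1.680000) = -18.853568, f(4.200000) = 54.550000 (opposite signs)
step 1: m = 2.940000, f(m) = 3.845584 > 0 → root in [1.680000, 2.940000]
step 2: m = 2.310000, f(m) = -10.254509 < 0 → root in [2.310000, 2.940000]
step 3: m = 2.625000, f(m) = -3.985859 < 0 → root in [2.625000, 2.940000]
step 4: m = 2.782500, f(m) = -0.277208 < 0 → root in [2.782500, 2.940000]
Midpoint of [2.782500, 2.940000] = 2.861250

2.86125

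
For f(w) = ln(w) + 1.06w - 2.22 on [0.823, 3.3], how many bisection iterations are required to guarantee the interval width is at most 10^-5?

Initial width b − a = 3.3 − 0.823 = 2.477000.
After n steps the width is (b−a)/2^n; need (b−a)/2^n ≤ 10^-5.
So n ≥ log₂(2.477000/10^-5) = log₂(247700.0000) ≈ 17.9182.
Hence n = 18.

18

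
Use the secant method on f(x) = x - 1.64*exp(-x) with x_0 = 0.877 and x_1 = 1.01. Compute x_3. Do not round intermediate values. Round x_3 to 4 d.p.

Secant update: x_(k+1) = x_k − f(x_k)·(x_k − x_(k-1))/(f(x_k) − f(x_(k-1))).
f(x_0) = 0.194712, f(x_1) = 0.412681
x_2 = 1.010000 - (0.412681)·(1.010000 - 0.877000)/(0.412681 - (0.194712)) = 0.758191; f(x_2) = -0.010171
x_3 = 0.758191 - (-0.010171)·(0.758191 - 1.010000)/(-0.010171 - (0.412681)) = 0.764248; f(x_3) = 0.000526

0.7642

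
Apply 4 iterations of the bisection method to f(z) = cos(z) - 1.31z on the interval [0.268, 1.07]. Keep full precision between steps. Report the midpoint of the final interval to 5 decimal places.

f(0.268000) = 0.613222, f(1.070000) = -0.921576 (opposite signs)
step 1: m = 0.669000, f(m) = -0.091948 < 0 → root in [0.268000, 0.669000]
step 2: m = 0.468500, f(m) = 0.278512 > 0 → root in [0.468500, 0.669000]
step 3: m = 0.568750, f(m) = 0.097512 > 0 → root in [0.568750, 0.669000]
step 4: m = 0.618875, f(m) = 0.003805 > 0 → root in [0.618875, 0.669000]
Midpoint of [0.618875, 0.669000] = 0.643938

0.64394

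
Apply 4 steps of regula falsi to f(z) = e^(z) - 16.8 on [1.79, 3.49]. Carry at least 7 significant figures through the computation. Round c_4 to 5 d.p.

False-position update: c = (a·f(b) − b·f(a))/(f(b) − f(a)); replace the endpoint whose sign matches f(c).
f(1.790000) = -10.810548, f(3.490000) = 15.985948
step 1: c = 2.475833, f(c) = -4.908387 < 0 → new bracket [2.475833, 3.490000]
step 2: c = 2.714076, f(c) = -1.709339 < 0 → new bracket [2.714076, 3.490000]
step 3: c = 2.789029, f(c) = -0.534778 < 0 → new bracket [2.789029, 3.490000]
step 4: c = 2.811720, f(c) = -0.161493 < 0 → new bracket [2.811720, 3.490000]

2.81172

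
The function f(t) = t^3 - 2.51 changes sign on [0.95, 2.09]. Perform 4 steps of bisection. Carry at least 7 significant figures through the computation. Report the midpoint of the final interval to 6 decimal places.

1.341875

f(0.950000) = -1.652625, f(2.090000) = 6.619329 (opposite signs)
step 1: m = 1.520000, f(m) = 1.001808 > 0 → root in [0.950000, 1.520000]
step 2: m = 1.235000, f(m) = -0.626347 < 0 → root in [1.235000, 1.520000]
step 3: m = 1.377500, f(m) = 0.103815 > 0 → root in [1.235000, 1.377500]
step 4: m = 1.306250, f(m) = -0.281160 < 0 → root in [1.306250, 1.377500]
Midpoint of [1.306250, 1.377500] = 1.341875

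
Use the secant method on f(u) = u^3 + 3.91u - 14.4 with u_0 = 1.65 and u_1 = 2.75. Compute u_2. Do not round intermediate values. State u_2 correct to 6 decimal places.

1.834512

f(u_0) = -3.456375, f(u_1) = 17.149375
u_2 = 2.750000 - (17.149375)·(2.750000 - 1.650000)/(17.149375 - (-3.456375)) = 1.834512; f(u_2) = -1.053126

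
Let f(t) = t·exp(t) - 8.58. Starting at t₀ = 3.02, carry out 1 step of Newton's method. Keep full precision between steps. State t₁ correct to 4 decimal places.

f'(t) = (t + 1)·exp(t)
t_0 = 3.020000: f = 53.303701, f' = 82.374993 → t_1 = 3.020000 - (53.303701)/(82.374993) = 2.372914

2.3729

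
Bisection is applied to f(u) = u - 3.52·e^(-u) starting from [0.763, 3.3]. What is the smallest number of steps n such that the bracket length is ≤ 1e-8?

Initial width b − a = 3.3 − 0.763 = 2.537000.
After n steps the width is (b−a)/2^n; need (b−a)/2^n ≤ 1e-8.
So n ≥ log₂(2.537000/1e-8) = log₂(253700000.0000) ≈ 27.9185.
Hence n = 28.

28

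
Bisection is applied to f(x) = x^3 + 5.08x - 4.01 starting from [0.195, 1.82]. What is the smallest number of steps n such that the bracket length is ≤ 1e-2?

Initial width b − a = 1.82 − 0.195 = 1.625000.
After n steps the width is (b−a)/2^n; need (b−a)/2^n ≤ 1e-2.
So n ≥ log₂(1.625000/1e-2) = log₂(162.5000) ≈ 7.3443.
Hence n = 8.

8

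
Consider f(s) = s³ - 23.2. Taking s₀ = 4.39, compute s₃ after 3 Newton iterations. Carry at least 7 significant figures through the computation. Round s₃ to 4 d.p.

2.8535

f'(s) = 3s²
s_0 = 4.390000: f = 61.404519, f' = 57.816300 → s_1 = 4.390000 - (61.404519)/(57.816300) = 3.327938
s_1 = 3.327938: f = 13.657470, f' = 33.225506 → s_2 = 3.327938 - (13.657470)/(33.225506) = 2.916884
s_2 = 2.916884: f = 1.617463, f' = 25.524633 → s_3 = 2.916884 - (1.617463)/(25.524633) = 2.853515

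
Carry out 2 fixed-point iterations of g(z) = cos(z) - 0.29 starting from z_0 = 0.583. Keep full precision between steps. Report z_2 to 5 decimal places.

z_1 = g(0.583000) = 0.544815
z_2 = g(0.544815) = 0.565223

0.56522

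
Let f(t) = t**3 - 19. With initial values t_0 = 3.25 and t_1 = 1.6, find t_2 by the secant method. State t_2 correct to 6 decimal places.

Secant update: t_(k+1) = t_k − f(t_k)·(t_k − t_(k-1))/(f(t_k) − f(t_(k-1))).
f(t_0) = 15.328125, f(t_1) = -14.904000
t_2 = 1.600000 - (-14.904000)·(1.600000 - 3.250000)/(-14.904000 - (15.328125)) = 2.413426; f(t_2) = -4.942696

2.413426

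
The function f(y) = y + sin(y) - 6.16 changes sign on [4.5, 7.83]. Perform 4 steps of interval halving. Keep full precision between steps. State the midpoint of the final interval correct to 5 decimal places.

f(4.500000) = -2.637530, f(7.830000) = 2.669712 (opposite signs)
step 1: m = 6.165000, f(m) = -0.112910 < 0 → root in [6.165000, 7.830000]
step 2: m = 6.997500, f(m) = 1.492600 > 0 → root in [6.165000, 6.997500]
step 3: m = 6.581250, f(m) = 0.714921 > 0 → root in [6.165000, 6.581250]
step 4: m = 6.373125, f(m) = 0.302943 > 0 → root in [6.165000, 6.373125]
Midpoint of [6.165000, 6.373125] = 6.269063

6.26906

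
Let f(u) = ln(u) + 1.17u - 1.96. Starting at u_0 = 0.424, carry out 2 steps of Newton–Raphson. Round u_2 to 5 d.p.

f'(u) = 1/u + 1.17
u_0 = 0.424000: f = -2.321942, f' = 3.528491 → u_1 = 0.424000 - (-2.321942)/(3.528491) = 1.082055
u_1 = 1.082055: f = -0.615133, f' = 2.094167 → u_2 = 1.082055 - (-0.615133)/(2.094167) = 1.375792

1.37579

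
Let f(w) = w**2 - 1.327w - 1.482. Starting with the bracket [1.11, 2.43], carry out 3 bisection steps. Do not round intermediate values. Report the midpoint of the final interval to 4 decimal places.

f(1.110000) = -1.722870, f(2.430000) = 1.198290 (opposite signs)
step 1: m = 1.770000, f(m) = -0.697890 < 0 → root in [1.770000, 2.430000]
step 2: m = 2.100000, f(m) = 0.141300 > 0 → root in [1.770000, 2.100000]
step 3: m = 1.935000, f(m) = -0.305520 < 0 → root in [1.935000, 2.100000]
Midpoint of [1.935000, 2.100000] = 2.017500

2.0175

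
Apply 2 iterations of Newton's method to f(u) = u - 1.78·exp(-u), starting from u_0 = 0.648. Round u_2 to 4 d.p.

f'(u) = 1 + 1.78·exp(-u)
u_0 = 0.648000: f = -0.283102, f' = 1.931102 → u_1 = 0.648000 - (-0.283102)/(1.931102) = 0.794601
u_1 = 0.794601: f = -0.009534, f' = 1.804135 → u_2 = 0.794601 - (-0.009534)/(1.804135) = 0.799886

0.7999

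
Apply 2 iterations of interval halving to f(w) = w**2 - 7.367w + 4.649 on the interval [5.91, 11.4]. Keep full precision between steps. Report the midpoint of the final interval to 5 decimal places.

6.59625

f(5.910000) = -3.961870, f(11.400000) = 50.625200 (opposite signs)
step 1: m = 8.655000, f(m) = 15.796640 > 0 → root in [5.910000, 8.655000]
step 2: m = 7.282500, f(m) = 4.033629 > 0 → root in [5.910000, 7.282500]
Midpoint of [5.910000, 7.282500] = 6.596250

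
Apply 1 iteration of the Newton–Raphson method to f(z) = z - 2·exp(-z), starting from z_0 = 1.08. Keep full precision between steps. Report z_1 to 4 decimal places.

0.8413

f'(z) = 1 + 2·exp(-z)
z_0 = 1.080000: f = 0.400809, f' = 1.679191 → z_1 = 1.080000 - (0.400809)/(1.679191) = 0.841308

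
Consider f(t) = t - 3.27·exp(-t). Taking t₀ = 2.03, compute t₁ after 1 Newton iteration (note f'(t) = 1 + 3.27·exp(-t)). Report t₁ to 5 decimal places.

Newton update: t ← t − f(t)/f'(t).
t_0 = 2.030000: f = 1.600533, f' = 1.429467 → t_1 = 2.030000 - (1.600533)/(1.429467) = 0.910329

0.91033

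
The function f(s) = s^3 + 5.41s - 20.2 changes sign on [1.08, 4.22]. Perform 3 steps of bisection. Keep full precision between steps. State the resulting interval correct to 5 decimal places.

f(1.080000) = -13.097488, f(4.220000) = 77.781648 (opposite signs)
step 1: m = 2.650000, f(m) = 12.746125 > 0 → root in [1.080000, 2.650000]
step 2: m = 1.865000, f(m) = -3.623460 < 0 → root in [1.865000, 2.650000]
step 3: m = 2.257500, f(m) = 3.517986 > 0 → root in [1.865000, 2.257500]

[1.86500, 2.25750]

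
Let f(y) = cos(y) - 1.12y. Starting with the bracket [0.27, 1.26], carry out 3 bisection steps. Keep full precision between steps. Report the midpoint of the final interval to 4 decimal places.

0.7031

f(0.270000) = 0.661371, f(1.260000) = -1.105383 (opposite signs)
step 1: m = 0.765000, f(m) = -0.135418 < 0 → root in [0.270000, 0.765000]
step 2: m = 0.517500, f(m) = 0.289459 > 0 → root in [0.517500, 0.765000]
step 3: m = 0.641250, f(m) = 0.083149 > 0 → root in [0.641250, 0.765000]
Midpoint of [0.641250, 0.765000] = 0.703125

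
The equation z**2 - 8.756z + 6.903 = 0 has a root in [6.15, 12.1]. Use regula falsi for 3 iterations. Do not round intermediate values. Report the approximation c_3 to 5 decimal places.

f(6.150000) = -9.123900, f(12.100000) = 47.365400
step 1: c = 7.111017, f(c) = -4.794499 < 0 → new bracket [7.111017, 12.100000]
step 2: c = 7.569601, f(c) = -2.077567 < 0 → new bracket [7.569601, 12.100000]
step 3: c = 7.759966, f(c) = -0.826190 < 0 → new bracket [7.759966, 12.100000]

7.75997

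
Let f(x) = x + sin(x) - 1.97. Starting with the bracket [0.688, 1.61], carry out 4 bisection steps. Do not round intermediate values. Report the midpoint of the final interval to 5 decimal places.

1.06256

f(0.688000) = -0.647007, f(1.610000) = 0.639232 (opposite signs)
step 1: m = 1.149000, f(m) = 0.091355 > 0 → root in [0.688000, 1.149000]
step 2: m = 0.918500, f(m) = -0.256808 < 0 → root in [0.918500, 1.149000]
step 3: m = 1.033750, f(m) = -0.077026 < 0 → root in [1.033750, 1.149000]
step 4: m = 1.091375, f(m) = 0.008637 > 0 → root in [1.033750, 1.091375]
Midpoint of [1.033750, 1.091375] = 1.062562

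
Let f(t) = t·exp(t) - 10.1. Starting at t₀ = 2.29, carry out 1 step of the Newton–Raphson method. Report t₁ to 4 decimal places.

f'(t) = (t + 1)·exp(t)
t_0 = 2.290000: f = 12.513607, f' = 32.488545 → t_1 = 2.290000 - (12.513607)/(32.488545) = 1.904830

1.9048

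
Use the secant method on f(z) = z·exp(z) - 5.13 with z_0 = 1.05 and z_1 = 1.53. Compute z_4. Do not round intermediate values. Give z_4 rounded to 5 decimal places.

1.34154

f(z_0) = -2.129466, f(z_1) = 1.935811
z_2 = 1.530000 - (1.935811)·(1.530000 - 1.050000)/(1.935811 - (-2.129466)) = 1.301433; f(z_2) = -0.347810
z_3 = 1.301433 - (-0.347810)·(1.301433 - 1.530000)/(-0.347810 - (1.935811)) = 1.336245; f(z_3) = -0.045948
z_4 = 1.336245 - (-0.045948)·(1.336245 - 1.301433)/(-0.045948 - (-0.347810)) = 1.341544; f(z_4) = 0.001332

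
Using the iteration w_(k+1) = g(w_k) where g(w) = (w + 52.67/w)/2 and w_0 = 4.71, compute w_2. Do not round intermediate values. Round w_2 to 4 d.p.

7.2873

w_1 = g(4.710000) = 7.946295
w_2 = g(7.946295) = 7.287271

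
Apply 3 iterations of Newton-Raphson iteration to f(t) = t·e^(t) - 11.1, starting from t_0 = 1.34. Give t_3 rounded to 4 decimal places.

1.8127

Newton update: t ← t − f(t)/f'(t).
f'(t) = (t + 1)·e^(t)
t_0 = 1.340000: f = -5.982482, f' = 8.936562 → t_1 = 1.340000 - (-5.982482)/(8.936562) = 2.009439
t_1 = 2.009439: f = 3.888667, f' = 22.447797 → t_2 = 2.009439 - (3.888667)/(22.447797) = 1.836207
t_2 = 1.836207: f = 0.417982, f' = 17.790685 → t_3 = 1.836207 - (0.417982)/(17.790685) = 1.812713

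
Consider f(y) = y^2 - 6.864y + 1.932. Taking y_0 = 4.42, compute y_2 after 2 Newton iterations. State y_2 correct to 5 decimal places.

f'(y) = 2y - 6.864
y_0 = 4.420000: f = -8.870480, f' = 1.976000 → y_1 = 4.420000 - (-8.870480)/(1.976000) = 8.909109
y_1 = 8.909109: f = 20.152102, f' = 10.954219 → y_2 = 8.909109 - (20.152102)/(10.954219) = 7.069443

7.06944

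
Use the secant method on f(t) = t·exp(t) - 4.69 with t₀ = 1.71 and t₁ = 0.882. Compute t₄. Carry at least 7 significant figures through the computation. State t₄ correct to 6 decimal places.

1.286882

f(t_0) = 4.764524, f(t_1) = -2.559329
t_2 = 0.882000 - (-2.559329)·(0.882000 - 1.710000)/(-2.559329 - (4.764524)) = 1.171346; f(t_2) = -0.910851
t_3 = 1.171346 - (-0.910851)·(1.171346 - 0.882000)/(-0.910851 - (-2.559329)) = 1.331221; f(t_3) = 0.349552
t_4 = 1.331221 - (0.349552)·(1.331221 - 1.171346)/(0.349552 - (-0.910851)) = 1.286882; f(t_4) = -0.029586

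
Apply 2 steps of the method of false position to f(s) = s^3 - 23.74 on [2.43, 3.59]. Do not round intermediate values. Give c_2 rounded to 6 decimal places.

2.851781

False-position update: c = (a·f(b) − b·f(a))/(f(b) − f(a)); replace the endpoint whose sign matches f(c).
f(2.430000) = -9.391093, f(3.590000) = 22.528279
step 1: c = 2.771287, f(c) = -2.456427 < 0 → new bracket [2.771287, 3.590000]
step 2: c = 2.851781, f(c) = -0.547458 < 0 → new bracket [2.851781, 3.590000]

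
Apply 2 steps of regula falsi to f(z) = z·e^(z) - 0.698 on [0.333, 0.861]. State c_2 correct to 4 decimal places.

0.4359

f(0.333000) = -0.233416, f(0.861000) = 1.338717
step 1: c = 0.411393, f(c) = -0.077242 < 0 → new bracket [0.411393, 0.861000]
step 2: c = 0.435919, f(c) = -0.023901 < 0 → new bracket [0.435919, 0.861000]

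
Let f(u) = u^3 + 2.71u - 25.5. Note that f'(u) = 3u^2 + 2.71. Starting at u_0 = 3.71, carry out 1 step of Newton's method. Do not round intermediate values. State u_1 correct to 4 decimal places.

2.9005

Newton update: u ← u − f(u)/f'(u).
u_0 = 3.710000: f = 35.618911, f' = 44.002300 → u_1 = 3.710000 - (35.618911)/(44.002300) = 2.900522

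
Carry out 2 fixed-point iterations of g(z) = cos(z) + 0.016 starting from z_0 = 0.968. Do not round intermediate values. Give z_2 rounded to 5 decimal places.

0.85084

z_1 = g(0.968000) = 0.582948
z_2 = g(0.582948) = 0.850843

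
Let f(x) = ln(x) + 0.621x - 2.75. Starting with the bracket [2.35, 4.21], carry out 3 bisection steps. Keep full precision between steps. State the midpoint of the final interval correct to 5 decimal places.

2.69875

f(2.350000) = -0.436235, f(4.210000) = 1.301873 (opposite signs)
step 1: m = 3.280000, f(m) = 0.474723 > 0 → root in [2.350000, 3.280000]
step 2: m = 2.815000, f(m) = 0.033077 > 0 → root in [2.350000, 2.815000]
step 3: m = 2.582500, f(m) = -0.197510 < 0 → root in [2.582500, 2.815000]
Midpoint of [2.582500, 2.815000] = 2.698750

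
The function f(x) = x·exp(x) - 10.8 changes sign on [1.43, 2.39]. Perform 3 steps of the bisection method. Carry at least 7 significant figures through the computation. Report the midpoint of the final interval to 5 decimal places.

f(1.430000) = -4.824460, f(2.390000) = 15.283251 (opposite signs)
step 1: m = 1.910000, f(m) = 2.098400 > 0 → root in [1.430000, 1.910000]
step 2: m = 1.670000, f(m) = -1.928680 < 0 → root in [1.670000, 1.910000]
step 3: m = 1.790000, f(m) = -0.078880 < 0 → root in [1.790000, 1.910000]
Midpoint of [1.790000, 1.910000] = 1.850000

1.85000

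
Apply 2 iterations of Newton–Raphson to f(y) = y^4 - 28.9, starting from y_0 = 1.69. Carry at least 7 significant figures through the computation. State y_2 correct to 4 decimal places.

f'(y) = 4y^3
y_0 = 1.690000: f = -20.742693, f' = 19.307236 → y_1 = 1.690000 - (-20.742693)/(19.307236) = 2.764348
y_1 = 2.764348: f = 29.494365, f' = 84.496398 → y_2 = 2.764348 - (29.494365)/(84.496398) = 2.415288

2.4153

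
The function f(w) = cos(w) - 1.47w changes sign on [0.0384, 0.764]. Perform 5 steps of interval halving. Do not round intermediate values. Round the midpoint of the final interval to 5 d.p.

0.57126

f(0.038400) = 0.942815, f(0.764000) = -0.401005 (opposite signs)
step 1: m = 0.401200, f(m) = 0.330829 > 0 → root in [0.401200, 0.764000]
step 2: m = 0.582600, f(m) = -0.021387 < 0 → root in [0.401200, 0.582600]
step 3: m = 0.491900, f(m) = 0.158344 > 0 → root in [0.491900, 0.582600]
step 4: m = 0.537250, f(m) = 0.069362 > 0 → root in [0.537250, 0.582600]
step 5: m = 0.559925, f(m) = 0.024205 > 0 → root in [0.559925, 0.582600]
Midpoint of [0.559925, 0.582600] = 0.571263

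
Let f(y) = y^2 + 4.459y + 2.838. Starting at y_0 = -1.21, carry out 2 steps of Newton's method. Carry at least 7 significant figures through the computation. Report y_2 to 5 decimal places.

-0.76621

f'(y) = 2y + 4.459
y_0 = -1.210000: f = -1.093290, f' = 2.039000 → y_1 = -1.210000 - (-1.093290)/(2.039000) = -0.673811
y_1 = -0.673811: f = 0.287499, f' = 3.111379 → y_2 = -0.673811 - (0.287499)/(3.111379) = -0.766213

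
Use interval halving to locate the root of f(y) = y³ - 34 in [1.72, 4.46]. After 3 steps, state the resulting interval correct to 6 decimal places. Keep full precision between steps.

[3.090000, 3.432500]

f(1.720000) = -28.911552, f(4.460000) = 54.716536 (opposite signs)
step 1: m = 3.090000, f(m) = -4.496371 < 0 → root in [3.090000, 4.460000]
step 2: m = 3.775000, f(m) = 19.796109 > 0 → root in [3.090000, 3.775000]
step 3: m = 3.432500, f(m) = 6.441908 > 0 → root in [3.090000, 3.432500]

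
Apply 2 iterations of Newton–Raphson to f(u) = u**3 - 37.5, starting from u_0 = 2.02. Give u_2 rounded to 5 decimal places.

Newton update: u ← u − f(u)/f'(u).
f'(u) = 3u**2
u_0 = 2.020000: f = -29.257592, f' = 12.241200 → u_1 = 2.020000 - (-29.257592)/(12.241200) = 4.410092
u_1 = 4.410092: f = 48.271478, f' = 58.346730 → u_2 = 4.410092 - (48.271478)/(58.346730) = 3.582771

3.58277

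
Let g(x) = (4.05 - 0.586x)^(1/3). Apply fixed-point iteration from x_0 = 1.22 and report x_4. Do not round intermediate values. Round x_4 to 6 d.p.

x_1 = g(1.220000) = 1.494062
x_2 = g(1.494062) = 1.469685
x_3 = g(1.469685) = 1.471886
x_4 = g(1.471886) = 1.471687

1.471687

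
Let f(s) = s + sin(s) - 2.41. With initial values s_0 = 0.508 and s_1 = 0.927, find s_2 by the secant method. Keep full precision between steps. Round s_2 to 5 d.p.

f(s_0) = -1.415569, f(s_1) = -0.683177
s_2 = 0.927000 - (-0.683177)·(0.927000 - 0.508000)/(-0.683177 - (-1.415569)) = 1.317844; f(s_2) = -0.123978

1.31784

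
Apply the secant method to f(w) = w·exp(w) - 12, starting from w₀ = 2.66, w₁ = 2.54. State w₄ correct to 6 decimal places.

1.878085

f(w_0) = 26.028129, f(w_1) = 20.206364
w_2 = 2.540000 - (20.206364)·(2.540000 - 2.660000)/(20.206364 - (26.028129)) = 2.123500; f(w_2) = 5.753204
w_3 = 2.123500 - (5.753204)·(2.123500 - 2.540000)/(5.753204 - (20.206364)) = 1.957709; f(w_3) = 1.866610
w_4 = 1.957709 - (1.866610)·(1.957709 - 2.123500)/(1.866610 - (5.753204)) = 1.878085; f(w_4) = 0.284483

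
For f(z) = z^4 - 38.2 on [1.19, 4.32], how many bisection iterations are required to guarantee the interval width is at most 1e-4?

15

Initial width b − a = 4.32 − 1.19 = 3.130000.
After n steps the width is (b−a)/2^n; need (b−a)/2^n ≤ 1e-4.
So n ≥ log₂(3.130000/1e-4) = log₂(31300.0000) ≈ 14.9339.
Hence n = 15.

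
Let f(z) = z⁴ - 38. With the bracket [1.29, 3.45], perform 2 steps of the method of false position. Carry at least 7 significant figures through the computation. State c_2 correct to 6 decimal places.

False-position update: c = (a·f(b) − b·f(a))/(f(b) − f(a)); replace the endpoint whose sign matches f(c).
f(1.290000) = -35.230771, f(3.450000) = 103.669506
step 1: c = 1.837864, f(c) = -26.590844 < 0 → new bracket [1.837864, 3.450000]
step 2: c = 2.166959, f(c) = -15.950286 < 0 → new bracket [2.166959, 3.450000]

2.166959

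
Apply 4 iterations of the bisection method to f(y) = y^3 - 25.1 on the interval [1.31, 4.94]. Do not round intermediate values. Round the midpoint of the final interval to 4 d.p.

3.0116

f(1.310000) = -22.851909, f(4.940000) = 95.453784 (opposite signs)
step 1: m = 3.125000, f(m) = 5.417578 > 0 → root in [1.310000, 3.125000]
step 2: m = 2.217500, f(m) = -14.195873 < 0 → root in [2.217500, 3.125000]
step 3: m = 2.671250, f(m) = -6.039091 < 0 → root in [2.671250, 3.125000]
step 4: m = 2.898125, f(m) = -0.758276 < 0 → root in [2.898125, 3.125000]
Midpoint of [2.898125, 3.125000] = 3.011563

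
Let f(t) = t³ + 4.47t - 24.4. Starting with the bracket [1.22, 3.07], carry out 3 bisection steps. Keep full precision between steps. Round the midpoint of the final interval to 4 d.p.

f(1.220000) = -17.130752, f(3.070000) = 18.257343 (opposite signs)
step 1: m = 2.145000, f(m) = -4.942651 < 0 → root in [2.145000, 3.070000]
step 2: m = 2.607500, f(m) = 4.984064 > 0 → root in [2.145000, 2.607500]
step 3: m = 2.376250, f(m) = -0.360515 < 0 → root in [2.376250, 2.607500]
Midpoint of [2.376250, 2.607500] = 2.491875

2.4919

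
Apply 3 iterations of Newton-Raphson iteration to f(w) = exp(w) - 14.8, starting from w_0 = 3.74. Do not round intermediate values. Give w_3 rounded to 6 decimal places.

f'(w) = exp(w)
w_0 = 3.740000: f = 27.297990, f' = 42.097990 → w_1 = 3.740000 - (27.297990)/(42.097990) = 3.091561
w_1 = 3.091561: f = 7.211405, f' = 22.011405 → w_2 = 3.091561 - (7.211405)/(22.011405) = 2.763939
w_2 = 2.763939: f = 1.062208, f' = 15.862208 → w_3 = 2.763939 - (1.062208)/(15.862208) = 2.696975

2.696975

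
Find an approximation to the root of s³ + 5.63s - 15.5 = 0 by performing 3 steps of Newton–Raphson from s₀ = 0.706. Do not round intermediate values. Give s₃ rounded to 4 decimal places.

f'(s) = 3s² + 5.63
s_0 = 0.706000: f = -11.173324, f' = 7.125308 → s_1 = 0.706000 - (-11.173324)/(7.125308) = 2.274118
s_1 = 2.274118: f = 9.064143, f' = 21.144839 → s_2 = 2.274118 - (9.064143)/(21.144839) = 1.845449
s_2 = 1.845449: f = 1.174887, f' = 15.847043 → s_3 = 1.845449 - (1.174887)/(15.847043) = 1.771310

1.7713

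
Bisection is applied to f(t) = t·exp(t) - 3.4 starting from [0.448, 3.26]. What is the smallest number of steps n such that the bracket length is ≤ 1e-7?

25

Initial width b − a = 3.26 − 0.448 = 2.812000.
After n steps the width is (b−a)/2^n; need (b−a)/2^n ≤ 1e-7.
So n ≥ log₂(2.812000/1e-7) = log₂(28120000.0000) ≈ 24.7451.
Hence n = 25.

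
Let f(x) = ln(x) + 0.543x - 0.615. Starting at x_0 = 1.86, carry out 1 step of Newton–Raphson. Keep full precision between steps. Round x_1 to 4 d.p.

0.9202

f'(x) = 1/x + 0.543
x_0 = 1.860000: f = 1.015556, f' = 1.080634 → x_1 = 1.860000 - (1.015556)/(1.080634) = 0.920222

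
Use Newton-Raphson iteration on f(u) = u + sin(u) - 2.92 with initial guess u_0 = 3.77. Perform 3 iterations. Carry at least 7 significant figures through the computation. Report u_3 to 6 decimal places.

1.991782

f'(u) = 1 + cos(u)
u_0 = 3.770000: f = 0.262143, f' = 0.191035 → u_1 = 3.770000 - (0.262143)/(0.191035) = 2.397777
u_1 = 2.397777: f = 0.154878, f' = 0.264110 → u_2 = 2.397777 - (0.154878)/(0.264110) = 1.811362
u_2 = 1.811362: f = -0.137434, f' = 0.761748 → u_3 = 1.811362 - (-0.137434)/(0.761748) = 1.991782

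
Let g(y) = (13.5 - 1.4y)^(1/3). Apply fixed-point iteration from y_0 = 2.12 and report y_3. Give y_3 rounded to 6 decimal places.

y_1 = g(2.120000) = 2.191982
y_2 = g(2.191982) = 2.184968
y_3 = g(2.184968) = 2.185654

2.185654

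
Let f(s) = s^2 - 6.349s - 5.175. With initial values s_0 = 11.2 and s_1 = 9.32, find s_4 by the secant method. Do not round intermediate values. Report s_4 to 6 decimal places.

7.090264

f(s_0) = 49.156200, f(s_1) = 22.514720
s_2 = 9.320000 - (22.514720)·(9.320000 - 11.200000)/(22.514720 - (49.156200)) = 7.731212; f(s_2) = 5.511171
s_3 = 7.731212 - (5.511171)·(7.731212 - 9.320000)/(5.511171 - (22.514720)) = 7.216255; f(s_3) = 1.083336
s_4 = 7.216255 - (1.083336)·(7.216255 - 7.731212)/(1.083336 - (5.511171)) = 7.090264; f(s_4) = 0.080754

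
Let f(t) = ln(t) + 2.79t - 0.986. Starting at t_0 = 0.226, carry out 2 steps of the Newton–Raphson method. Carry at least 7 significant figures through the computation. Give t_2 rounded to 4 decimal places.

0.5582

f'(t) = 1/t + 2.79
t_0 = 0.226000: f = -1.842680, f' = 7.214779 → t_1 = 0.226000 - (-1.842680)/(7.214779) = 0.481404
t_1 = 0.481404: f = -0.373933, f' = 4.867259 → t_2 = 0.481404 - (-0.373933)/(4.867259) = 0.558230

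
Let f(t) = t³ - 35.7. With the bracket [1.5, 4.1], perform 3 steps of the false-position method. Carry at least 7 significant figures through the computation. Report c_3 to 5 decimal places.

3.26781

False-position update: c = (a·f(b) − b·f(a))/(f(b) − f(a)); replace the endpoint whose sign matches f(c).
f(1.500000) = -32.325000, f(4.100000) = 33.221000
step 1: c = 2.782229, f(c) = -14.163320 < 0 → new bracket [2.782229, 4.100000]
step 2: c = 3.176115, f(c) = -3.660283 < 0 → new bracket [3.176115, 4.100000]
step 3: c = 3.267806, f(c) = -0.804550 < 0 → new bracket [3.267806, 4.100000]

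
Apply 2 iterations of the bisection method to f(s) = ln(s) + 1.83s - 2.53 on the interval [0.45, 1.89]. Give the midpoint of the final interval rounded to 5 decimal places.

1.35000

f(0.450000) = -2.505008, f(1.890000) = 1.565277 (opposite signs)
step 1: m = 1.170000, f(m) = -0.231896 < 0 → root in [1.170000, 1.890000]
step 2: m = 1.530000, f(m) = 0.695168 > 0 → root in [1.170000, 1.530000]
Midpoint of [1.170000, 1.530000] = 1.350000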